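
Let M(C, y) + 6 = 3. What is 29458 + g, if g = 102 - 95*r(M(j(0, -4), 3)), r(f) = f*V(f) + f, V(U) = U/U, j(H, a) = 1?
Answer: 30130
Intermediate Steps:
M(C, y) = -3 (M(C, y) = -6 + 3 = -3)
V(U) = 1
r(f) = 2*f (r(f) = f*1 + f = f + f = 2*f)
g = 672 (g = 102 - 190*(-3) = 102 - 95*(-6) = 102 + 570 = 672)
29458 + g = 29458 + 672 = 30130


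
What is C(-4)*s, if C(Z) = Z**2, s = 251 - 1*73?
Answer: 2848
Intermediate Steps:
s = 178 (s = 251 - 73 = 178)
C(-4)*s = (-4)**2*178 = 16*178 = 2848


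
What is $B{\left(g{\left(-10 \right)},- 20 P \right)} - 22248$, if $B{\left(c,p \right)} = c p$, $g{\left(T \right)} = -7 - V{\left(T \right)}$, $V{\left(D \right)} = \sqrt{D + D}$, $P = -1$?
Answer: $-22388 - 40 i \sqrt{5} \approx -22388.0 - 89.443 i$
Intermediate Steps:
$V{\left(D \right)} = \sqrt{2} \sqrt{D}$ ($V{\left(D \right)} = \sqrt{2 D} = \sqrt{2} \sqrt{D}$)
$g{\left(T \right)} = -7 - \sqrt{2} \sqrt{T}$
$B{\left(g{\left(-10 \right)},- 20 P \right)} - 22248 = \left(-7 - \sqrt{2} \sqrt{-10}\right) \left(\left(-20\right) \left(-1\right)\right) - 22248 = \left(-7 - \sqrt{2} i \sqrt{10}\right) 20 - 22248 = \left(-7 - 2 i \sqrt{5}\right) 20 - 22248 = \left(-140 - 40 i \sqrt{5}\right) - 22248 = -22388 - 40 i \sqrt{5}$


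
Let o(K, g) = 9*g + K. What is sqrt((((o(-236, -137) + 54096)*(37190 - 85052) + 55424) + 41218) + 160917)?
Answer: I*sqrt(2518575915) ≈ 50185.0*I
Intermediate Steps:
o(K, g) = K + 9*g
sqrt((((o(-236, -137) + 54096)*(37190 - 85052) + 55424) + 41218) + 160917) = sqrt(((((-236 + 9*(-137)) + 54096)*(37190 - 85052) + 55424) + 41218) + 160917) = sqrt(((((-236 - 1233) + 54096)*(-47862) + 55424) + 41218) + 160917) = sqrt((((-1469 + 54096)*(-47862) + 55424) + 41218) + 160917) = sqrt(((52627*(-47862) + 55424) + 41218) + 160917) = sqrt(((-2518833474 + 55424) + 41218) + 160917) = sqrt((-2518778050 + 41218) + 160917) = sqrt(-2518736832 + 160917) = sqrt(-2518575915) = I*sqrt(2518575915)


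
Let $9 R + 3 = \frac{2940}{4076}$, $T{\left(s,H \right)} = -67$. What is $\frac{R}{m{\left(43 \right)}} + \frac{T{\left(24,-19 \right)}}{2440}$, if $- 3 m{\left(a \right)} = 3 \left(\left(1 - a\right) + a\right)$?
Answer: $\frac{561247}{2486360} \approx 0.22573$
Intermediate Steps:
$m{\left(a \right)} = -1$ ($m{\left(a \right)} = - \frac{3 \left(\left(1 - a\right) + a\right)}{3} = - \frac{3 \cdot 1}{3} = \left(- \frac{1}{3}\right) 3 = -1$)
$R = - \frac{258}{1019}$ ($R = - \frac{1}{3} + \frac{2940 \cdot \frac{1}{4076}}{9} = - \frac{1}{3} + \frac{1}{9} \cdot \frac{735}{1019} = - \frac{1}{3} + \frac{245}{3057} = - \frac{258}{1019} \approx -0.25319$)
$\frac{R}{m{\left(43 \right)}} + \frac{T{\left(24,-19 \right)}}{2440} = - \frac{258}{1019 \left(-1\right)} - \frac{67}{2440} = \left(- \frac{258}{1019}\right) \left(-1\right) - \frac{67}{2440} = \frac{258}{1019} - \frac{67}{2440} = \frac{561247}{2486360}$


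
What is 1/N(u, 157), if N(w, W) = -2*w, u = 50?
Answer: -1/100 ≈ -0.010000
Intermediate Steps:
1/N(u, 157) = 1/(-2*50) = 1/(-100) = -1/100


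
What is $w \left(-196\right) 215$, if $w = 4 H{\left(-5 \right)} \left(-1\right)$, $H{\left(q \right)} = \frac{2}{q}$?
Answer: $-67424$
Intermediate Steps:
$w = \frac{8}{5}$ ($w = 4 \frac{2}{-5} \left(-1\right) = 4 \cdot 2 \left(- \frac{1}{5}\right) \left(-1\right) = 4 \left(- \frac{2}{5}\right) \left(-1\right) = \left(- \frac{8}{5}\right) \left(-1\right) = \frac{8}{5} \approx 1.6$)
$w \left(-196\right) 215 = \frac{8}{5} \left(-196\right) 215 = \left(- \frac{1568}{5}\right) 215 = -67424$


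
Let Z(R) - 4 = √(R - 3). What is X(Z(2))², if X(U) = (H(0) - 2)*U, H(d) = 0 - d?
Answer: 60 + 32*I ≈ 60.0 + 32.0*I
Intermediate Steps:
Z(R) = 4 + √(-3 + R) (Z(R) = 4 + √(R - 3) = 4 + √(-3 + R))
H(d) = -d
X(U) = -2*U (X(U) = (-1*0 - 2)*U = (0 - 2)*U = -2*U)
X(Z(2))² = (-2*(4 + √(-3 + 2)))² = (-2*(4 + √(-1)))² = (-2*(4 + I))² = (-8 - 2*I)²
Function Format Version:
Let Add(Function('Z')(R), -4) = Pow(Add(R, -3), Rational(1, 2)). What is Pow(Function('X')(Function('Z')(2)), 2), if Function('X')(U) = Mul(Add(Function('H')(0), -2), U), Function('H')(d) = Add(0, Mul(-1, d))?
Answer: Add(60, Mul(32, I)) ≈ Add(60.000, Mul(32.000, I))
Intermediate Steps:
Function('Z')(R) = Add(4, Pow(Add(-3, R), Rational(1, 2))) (Function('Z')(R) = Add(4, Pow(Add(R, -3), Rational(1, 2))) = Add(4, Pow(Add(-3, R), Rational(1, 2))))
Function('H')(d) = Mul(-1, d)
Function('X')(U) = Mul(-2, U) (Function('X')(U) = Mul(Add(Mul(-1, 0), -2), U) = Mul(Add(0, -2), U) = Mul(-2, U))
Pow(Function('X')(Function('Z')(2)), 2) = Pow(Mul(-2, Add(4, Pow(Add(-3, 2), Rational(1, 2)))), 2) = Pow(Mul(-2, Add(4, Pow(-1, Rational(1, 2)))), 2) = Pow(Mul(-2, Add(4, I)), 2) = Pow(Add(-8, Mul(-2, I)), 2)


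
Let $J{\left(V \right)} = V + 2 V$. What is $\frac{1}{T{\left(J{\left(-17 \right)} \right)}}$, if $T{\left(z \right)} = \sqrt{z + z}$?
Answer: $- \frac{i \sqrt{102}}{102} \approx - 0.099015 i$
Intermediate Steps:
$J{\left(V \right)} = 3 V$
$T{\left(z \right)} = \sqrt{2} \sqrt{z}$ ($T{\left(z \right)} = \sqrt{2 z} = \sqrt{2} \sqrt{z}$)
$\frac{1}{T{\left(J{\left(-17 \right)} \right)}} = \frac{1}{\sqrt{2} \sqrt{3 \left(-17\right)}} = \frac{1}{\sqrt{2} \sqrt{-51}} = \frac{1}{\sqrt{2} i \sqrt{51}} = \frac{1}{i \sqrt{102}} = - \frac{i \sqrt{102}}{102}$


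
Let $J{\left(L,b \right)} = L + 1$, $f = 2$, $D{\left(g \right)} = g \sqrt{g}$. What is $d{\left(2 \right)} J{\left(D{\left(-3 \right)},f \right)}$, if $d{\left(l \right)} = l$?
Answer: $2 - 6 i \sqrt{3} \approx 2.0 - 10.392 i$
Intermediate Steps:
$D{\left(g \right)} = g^{\frac{3}{2}}$
$J{\left(L,b \right)} = 1 + L$
$d{\left(2 \right)} J{\left(D{\left(-3 \right)},f \right)} = 2 \left(1 + \left(-3\right)^{\frac{3}{2}}\right) = 2 \left(1 - 3 i \sqrt{3}\right) = 2 - 6 i \sqrt{3}$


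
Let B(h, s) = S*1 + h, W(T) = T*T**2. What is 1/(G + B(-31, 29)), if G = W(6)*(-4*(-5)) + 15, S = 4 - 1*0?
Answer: 1/4308 ≈ 0.00023213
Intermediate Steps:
S = 4 (S = 4 + 0 = 4)
W(T) = T**3
G = 4335 (G = 6**3*(-4*(-5)) + 15 = 216*20 + 15 = 4320 + 15 = 4335)
B(h, s) = 4 + h (B(h, s) = 4*1 + h = 4 + h)
1/(G + B(-31, 29)) = 1/(4335 + (4 - 31)) = 1/(4335 - 27) = 1/4308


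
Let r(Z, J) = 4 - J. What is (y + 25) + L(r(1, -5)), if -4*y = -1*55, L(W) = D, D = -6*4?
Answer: 59/4 ≈ 14.750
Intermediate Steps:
D = -24
L(W) = -24
y = 55/4 (y = -(-1)*55/4 = -¼*(-55) = 55/4 ≈ 13.750)
(y + 25) + L(r(1, -5)) = (55/4 + 25) - 24 = 155/4 - 24 = 59/4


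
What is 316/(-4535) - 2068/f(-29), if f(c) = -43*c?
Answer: -9772432/5655145 ≈ -1.7281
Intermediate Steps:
316/(-4535) - 2068/f(-29) = 316/(-4535) - 2068/((-43*(-29))) = 316*(-1/4535) - 2068/1247 = -316/4535 - 2068*1/1247 = -316/4535 - 2068/1247 = -9772432/5655145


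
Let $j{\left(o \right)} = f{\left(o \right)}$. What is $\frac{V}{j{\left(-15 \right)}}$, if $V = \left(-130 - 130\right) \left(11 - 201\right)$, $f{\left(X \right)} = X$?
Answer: $- \frac{9880}{3} \approx -3293.3$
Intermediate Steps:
$j{\left(o \right)} = o$
$V = 49400$ ($V = \left(-260\right) \left(-190\right) = 49400$)
$\frac{V}{j{\left(-15 \right)}} = \frac{49400}{-15} = 49400 \left(- \frac{1}{15}\right) = - \frac{9880}{3}$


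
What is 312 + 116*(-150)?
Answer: -17088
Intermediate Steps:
312 + 116*(-150) = 312 - 17400 = -17088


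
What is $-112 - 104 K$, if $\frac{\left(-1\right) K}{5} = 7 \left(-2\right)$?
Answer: $-7392$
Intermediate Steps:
$K = 70$ ($K = - 5 \cdot 7 \left(-2\right) = \left(-5\right) \left(-14\right) = 70$)
$-112 - 104 K = -112 - 7280 = -7392$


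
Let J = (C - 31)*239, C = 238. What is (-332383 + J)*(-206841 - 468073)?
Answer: 190939919740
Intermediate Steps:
J = 49473 (J = (238 - 31)*239 = 207*239 = 49473)
(-332383 + J)*(-206841 - 468073) = (-332383 + 49473)*(-206841 - 468073) = -282910*(-674914) = 190939919740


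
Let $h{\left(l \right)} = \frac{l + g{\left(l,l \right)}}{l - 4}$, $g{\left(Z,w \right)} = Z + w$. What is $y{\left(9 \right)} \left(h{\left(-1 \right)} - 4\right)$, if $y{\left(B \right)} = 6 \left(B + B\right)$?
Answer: $- \frac{1836}{5} \approx -367.2$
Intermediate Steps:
$y{\left(B \right)} = 12 B$ ($y{\left(B \right)} = 6 \cdot 2 B = 12 B$)
$h{\left(l \right)} = \frac{3 l}{-4 + l}$ ($h{\left(l \right)} = \frac{l + \left(l + l\right)}{l - 4} = \frac{l + 2 l}{-4 + l} = \frac{3 l}{-4 + l}$)
$y{\left(9 \right)} \left(h{\left(-1 \right)} - 4\right) = 12 \cdot 9 \left(3 \left(-1\right) \frac{1}{-4 - 1} - 4\right) = 108 \left(3 \left(-1\right) \frac{1}{-5} - 4\right) = 108 \left(3 \left(-1\right) \left(- \frac{1}{5}\right) - 4\right) = 108 \left(\frac{3}{5} - 4\right) = 108 \left(- \frac{17}{5}\right) = - \frac{1836}{5}$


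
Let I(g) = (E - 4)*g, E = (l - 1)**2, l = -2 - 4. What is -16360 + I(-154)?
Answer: -23290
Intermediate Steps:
l = -6
E = 49 (E = (-6 - 1)**2 = (-7)**2 = 49)
I(g) = 45*g (I(g) = (49 - 4)*g = 45*g)
-16360 + I(-154) = -16360 + 45*(-154) = -16360 - 6930 = -23290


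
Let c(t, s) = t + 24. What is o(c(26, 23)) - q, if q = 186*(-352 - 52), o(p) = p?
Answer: 75194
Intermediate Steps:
c(t, s) = 24 + t
q = -75144 (q = 186*(-404) = -75144)
o(c(26, 23)) - q = (24 + 26) - 1*(-75144) = 50 + 75144 = 75194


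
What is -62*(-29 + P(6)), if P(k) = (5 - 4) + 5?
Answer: 1426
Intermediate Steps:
P(k) = 6 (P(k) = 1 + 5 = 6)
-62*(-29 + P(6)) = -62*(-29 + 6) = -62*(-23) = 1426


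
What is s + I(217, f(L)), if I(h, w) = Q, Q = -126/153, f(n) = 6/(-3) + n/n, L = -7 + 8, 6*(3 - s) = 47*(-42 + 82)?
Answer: -15869/51 ≈ -311.16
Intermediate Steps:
s = -931/3 (s = 3 - 47*(-42 + 82)/6 = 3 - 47*40/6 = 3 - 1/6*1880 = 3 - 940/3 = -931/3 ≈ -310.33)
L = 1
f(n) = -1 (f(n) = 6*(-1/3) + 1 = -2 + 1 = -1)
Q = -14/17 (Q = -126*1/153 = -14/17 ≈ -0.82353)
I(h, w) = -14/17
s + I(217, f(L)) = -931/3 - 14/17 = -15869/51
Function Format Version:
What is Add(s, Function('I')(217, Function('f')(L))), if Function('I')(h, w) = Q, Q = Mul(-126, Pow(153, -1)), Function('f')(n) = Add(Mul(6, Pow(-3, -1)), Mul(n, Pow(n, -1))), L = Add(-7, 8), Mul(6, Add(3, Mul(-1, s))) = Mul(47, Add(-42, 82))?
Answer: Rational(-15869, 51) ≈ -311.16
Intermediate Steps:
s = Rational(-931, 3) (s = Add(3, Mul(Rational(-1, 6), Mul(47, Add(-42, 82)))) = Add(3, Mul(Rational(-1, 6), Mul(47, 40))) = Add(3, Mul(Rational(-1, 6), 1880)) = Add(3, Rational(-940, 3)) = Rational(-931, 3) ≈ -310.33)
L = 1
Function('f')(n) = -1 (Function('f')(n) = Add(Mul(6, Rational(-1, 3)), 1) = Add(-2, 1) = -1)
Q = Rational(-14, 17) (Q = Mul(-126, Rational(1, 153)) = Rational(-14, 17) ≈ -0.82353)
Function('I')(h, w) = Rational(-14, 17)
Add(s, Function('I')(217, Function('f')(L))) = Add(Rational(-931, 3), Rational(-14, 17)) = Rational(-15869, 51)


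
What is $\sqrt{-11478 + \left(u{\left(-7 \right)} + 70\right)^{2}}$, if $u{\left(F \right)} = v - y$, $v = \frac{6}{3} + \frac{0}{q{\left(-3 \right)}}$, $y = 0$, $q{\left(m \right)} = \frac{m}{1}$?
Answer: $i \sqrt{6294} \approx 79.335 i$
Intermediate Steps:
$q{\left(m \right)} = m$ ($q{\left(m \right)} = m 1 = m$)
$v = 2$ ($v = \frac{6}{3} + \frac{0}{-3} = 6 \cdot \frac{1}{3} + 0 \left(- \frac{1}{3}\right) = 2 + 0 = 2$)
$u{\left(F \right)} = 2$ ($u{\left(F \right)} = 2 - 0 = 2 + 0 = 2$)
$\sqrt{-11478 + \left(u{\left(-7 \right)} + 70\right)^{2}} = \sqrt{-11478 + \left(2 + 70\right)^{2}} = \sqrt{-11478 + 72^{2}} = \sqrt{-11478 + 5184} = \sqrt{-6294} = i \sqrt{6294}$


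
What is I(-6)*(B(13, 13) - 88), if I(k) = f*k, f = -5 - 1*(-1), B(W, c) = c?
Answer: -1800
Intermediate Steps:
f = -4 (f = -5 + 1 = -4)
I(k) = -4*k
I(-6)*(B(13, 13) - 88) = (-4*(-6))*(13 - 88) = 24*(-75) = -1800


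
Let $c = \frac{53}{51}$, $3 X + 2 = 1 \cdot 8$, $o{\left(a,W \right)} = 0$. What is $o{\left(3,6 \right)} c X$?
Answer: $0$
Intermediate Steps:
$X = 2$ ($X = - \frac{2}{3} + \frac{1 \cdot 8}{3} = - \frac{2}{3} + \frac{1}{3} \cdot 8 = - \frac{2}{3} + \frac{8}{3} = 2$)
$c = \frac{53}{51}$ ($c = 53 \cdot \frac{1}{51} = \frac{53}{51} \approx 1.0392$)
$o{\left(3,6 \right)} c X = 0 \cdot \frac{53}{51} \cdot 2 = 0 \cdot 2 = 0$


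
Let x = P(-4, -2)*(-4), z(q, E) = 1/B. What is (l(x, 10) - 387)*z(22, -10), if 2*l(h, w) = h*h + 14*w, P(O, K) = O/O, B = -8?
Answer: 309/8 ≈ 38.625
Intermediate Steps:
P(O, K) = 1
z(q, E) = -1/8 (z(q, E) = 1/(-8) = -1/8)
x = -4 (x = 1*(-4) = -4)
l(h, w) = h**2/2 + 7*w (l(h, w) = (h*h + 14*w)/2 = (h**2 + 14*w)/2 = h**2/2 + 7*w)
(l(x, 10) - 387)*z(22, -10) = (((1/2)*(-4)**2 + 7*10) - 387)*(-1/8) = (((1/2)*16 + 70) - 387)*(-1/8) = ((8 + 70) - 387)*(-1/8) = (78 - 387)*(-1/8) = -309*(-1/8) = 309/8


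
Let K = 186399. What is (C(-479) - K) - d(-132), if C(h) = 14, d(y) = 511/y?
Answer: -24602309/132 ≈ -1.8638e+5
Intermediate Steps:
(C(-479) - K) - d(-132) = (14 - 1*186399) - 511/(-132) = (14 - 186399) - 511*(-1)/132 = -186385 - 1*(-511/132) = -186385 + 511/132 = -24602309/132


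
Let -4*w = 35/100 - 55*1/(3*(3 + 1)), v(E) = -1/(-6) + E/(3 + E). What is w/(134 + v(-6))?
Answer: 127/16340 ≈ 0.0077723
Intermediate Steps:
v(E) = 1/6 + E/(3 + E) (v(E) = -1*(-1/6) + E/(3 + E) = 1/6 + E/(3 + E))
w = 127/120 (w = -(35/100 - 55*1/(3*(3 + 1)))/4 = -(35*(1/100) - 55/(3*4))/4 = -(7/20 - 55/12)/4 = -1/4*(-127/30) = 127/120 ≈ 1.0583)
w/(134 + v(-6)) = (127/120)/(134 + (3 + 7*(-6))/(6*(3 - 6))) = (127/120)/(134 + (1/6)*(3 - 42)/(-3)) = (127/120)/(134 + (1/6)*(-1/3)*(-39)) = (127/120)/(134 + 13/6) = (127/120)/(817/6) = (6/817)*(127/120) = 127/16340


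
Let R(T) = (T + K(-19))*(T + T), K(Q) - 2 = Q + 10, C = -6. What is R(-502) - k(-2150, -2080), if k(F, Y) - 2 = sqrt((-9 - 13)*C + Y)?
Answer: 511034 - 2*I*sqrt(487) ≈ 5.1103e+5 - 44.136*I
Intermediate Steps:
k(F, Y) = 2 + sqrt(132 + Y) (k(F, Y) = 2 + sqrt((-9 - 13)*(-6) + Y) = 2 + sqrt(-22*(-6) + Y) = 2 + sqrt(132 + Y))
K(Q) = 12 + Q (K(Q) = 2 + (Q + 10) = 2 + (10 + Q) = 12 + Q)
R(T) = 2*T*(-7 + T) (R(T) = (T + (12 - 19))*(T + T) = (T - 7)*(2*T) = (-7 + T)*(2*T) = 2*T*(-7 + T))
R(-502) - k(-2150, -2080) = 2*(-502)*(-7 - 502) - (2 + sqrt(132 - 2080)) = 2*(-502)*(-509) - (2 + sqrt(-1948)) = 511036 - (2 + 2*I*sqrt(487)) = 511036 + (-2 - 2*I*sqrt(487)) = 511034 - 2*I*sqrt(487)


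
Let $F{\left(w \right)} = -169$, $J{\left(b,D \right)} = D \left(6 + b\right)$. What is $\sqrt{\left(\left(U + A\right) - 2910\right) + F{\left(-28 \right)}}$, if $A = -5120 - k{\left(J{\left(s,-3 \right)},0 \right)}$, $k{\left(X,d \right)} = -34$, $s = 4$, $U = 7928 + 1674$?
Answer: $\sqrt{1437} \approx 37.908$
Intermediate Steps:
$U = 9602$
$A = -5086$ ($A = -5120 - -34 = -5120 + 34 = -5086$)
$\sqrt{\left(\left(U + A\right) - 2910\right) + F{\left(-28 \right)}} = \sqrt{\left(\left(9602 - 5086\right) - 2910\right) - 169} = \sqrt{\left(4516 - 2910\right) - 169} = \sqrt{1606 - 169} = \sqrt{1437}$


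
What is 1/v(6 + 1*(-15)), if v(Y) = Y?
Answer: -1/9 ≈ -0.11111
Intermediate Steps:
1/v(6 + 1*(-15)) = 1/(6 + 1*(-15)) = 1/(6 - 15) = 1/(-9) = -1/9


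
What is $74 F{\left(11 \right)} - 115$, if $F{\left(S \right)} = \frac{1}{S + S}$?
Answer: $- \frac{1228}{11} \approx -111.64$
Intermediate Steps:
$F{\left(S \right)} = \frac{1}{2 S}$
$74 F{\left(11 \right)} - 115 = 74 \frac{1}{2 \cdot 11} - 115 = 74 \cdot \frac{1}{2} \cdot \frac{1}{11} - 115 = 74 \cdot \frac{1}{22} - 115 = \frac{37}{11} - 115 = - \frac{1228}{11}$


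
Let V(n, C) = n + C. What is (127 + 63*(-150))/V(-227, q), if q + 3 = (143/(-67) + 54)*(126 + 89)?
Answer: -624641/731715 ≈ -0.85367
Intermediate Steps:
q = 746924/67 (q = -3 + (143/(-67) + 54)*(126 + 89) = -3 + (143*(-1/67) + 54)*215 = -3 + (-143/67 + 54)*215 = -3 + (3475/67)*215 = -3 + 747125/67 = 746924/67 ≈ 11148.)
V(n, C) = C + n
(127 + 63*(-150))/V(-227, q) = (127 + 63*(-150))/(746924/67 - 227) = (127 - 9450)/(731715/67) = -9323*67/731715 = -624641/731715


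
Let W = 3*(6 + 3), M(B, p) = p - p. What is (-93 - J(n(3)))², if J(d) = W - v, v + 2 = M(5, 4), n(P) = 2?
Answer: 14884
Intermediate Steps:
M(B, p) = 0
v = -2 (v = -2 + 0 = -2)
W = 27 (W = 3*9 = 27)
J(d) = 29 (J(d) = 27 - 1*(-2) = 27 + 2 = 29)
(-93 - J(n(3)))² = (-93 - 1*29)² = (-93 - 29)² = (-122)² = 14884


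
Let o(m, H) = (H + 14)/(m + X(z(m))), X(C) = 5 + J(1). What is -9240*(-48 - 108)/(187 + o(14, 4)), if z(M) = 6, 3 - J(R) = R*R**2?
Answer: 2018016/263 ≈ 7673.1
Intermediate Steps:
J(R) = 3 - R**3 (J(R) = 3 - R*R**2 = 3 - R**3)
X(C) = 7 (X(C) = 5 + (3 - 1*1**3) = 5 + (3 - 1*1) = 5 + (3 - 1) = 5 + 2 = 7)
o(m, H) = (14 + H)/(7 + m) (o(m, H) = (H + 14)/(m + 7) = (14 + H)/(7 + m))
-9240*(-48 - 108)/(187 + o(14, 4)) = -9240*(-48 - 108)/(187 + (14 + 4)/(7 + 14)) = -(-1441440)/(187 + 18/21) = -(-1441440)/(187 + (1/21)*18) = -(-1441440)/(187 + 6/7) = -(-1441440)/1315/7 = -(-1441440)*7/1315 = -9240*(-1092/1315) = 2018016/263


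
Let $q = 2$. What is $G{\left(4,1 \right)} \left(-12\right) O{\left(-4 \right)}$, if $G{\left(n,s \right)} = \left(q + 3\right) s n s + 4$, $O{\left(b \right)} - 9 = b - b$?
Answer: $-2592$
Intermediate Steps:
$O{\left(b \right)} = 9$ ($O{\left(b \right)} = 9 + \left(b - b\right) = 9 + 0 = 9$)
$G{\left(n,s \right)} = 4 + 5 n s^{2}$ ($G{\left(n,s \right)} = \left(2 + 3\right) s n s + 4 = 5 s n s + 4 = 5 n s s + 4 = 5 n s^{2} + 4 = 4 + 5 n s^{2}$)
$G{\left(4,1 \right)} \left(-12\right) O{\left(-4 \right)} = \left(4 + 5 \cdot 4 \cdot 1^{2}\right) \left(-12\right) 9 = \left(4 + 5 \cdot 4 \cdot 1\right) \left(-12\right) 9 = \left(4 + 20\right) \left(-12\right) 9 = 24 \left(-12\right) 9 = \left(-288\right) 9 = -2592$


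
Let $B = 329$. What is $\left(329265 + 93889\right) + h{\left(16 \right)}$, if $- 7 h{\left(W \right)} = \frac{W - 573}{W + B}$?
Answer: $\frac{1021917467}{2415} \approx 4.2315 \cdot 10^{5}$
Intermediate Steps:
$h{\left(W \right)} = - \frac{-573 + W}{7 \left(329 + W\right)}$ ($h{\left(W \right)} = - \frac{\left(W - 573\right) \frac{1}{W + 329}}{7} = - \frac{\left(-573 + W\right) \frac{1}{329 + W}}{7} = - \frac{\frac{1}{329 + W} \left(-573 + W\right)}{7} = - \frac{-573 + W}{7 \left(329 + W\right)}$)
$\left(329265 + 93889\right) + h{\left(16 \right)} = \left(329265 + 93889\right) + \frac{573 - 16}{7 \left(329 + 16\right)} = 423154 + \frac{573 - 16}{7 \cdot 345} = 423154 + \frac{1}{7} \cdot \frac{1}{345} \cdot 557 = 423154 + \frac{557}{2415} = \frac{1021917467}{2415}$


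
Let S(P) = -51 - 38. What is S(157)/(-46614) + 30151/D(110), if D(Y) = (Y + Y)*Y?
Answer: 63982387/51275400 ≈ 1.2478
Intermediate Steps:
D(Y) = 2*Y**2 (D(Y) = (2*Y)*Y = 2*Y**2)
S(P) = -89
S(157)/(-46614) + 30151/D(110) = -89/(-46614) + 30151/((2*110**2)) = -89*(-1/46614) + 30151/((2*12100)) = 89/46614 + 30151/24200 = 89/46614 + 30151*(1/24200) = 89/46614 + 2741/2200 = 63982387/51275400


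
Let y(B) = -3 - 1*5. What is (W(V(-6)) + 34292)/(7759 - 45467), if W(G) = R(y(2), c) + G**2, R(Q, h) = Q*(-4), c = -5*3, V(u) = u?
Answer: -8590/9427 ≈ -0.91121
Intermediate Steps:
c = -15
y(B) = -8 (y(B) = -3 - 5 = -8)
R(Q, h) = -4*Q
W(G) = 32 + G**2 (W(G) = -4*(-8) + G**2 = 32 + G**2)
(W(V(-6)) + 34292)/(7759 - 45467) = ((32 + (-6)**2) + 34292)/(7759 - 45467) = ((32 + 36) + 34292)/(-37708) = (68 + 34292)*(-1/37708) = 34360*(-1/37708) = -8590/9427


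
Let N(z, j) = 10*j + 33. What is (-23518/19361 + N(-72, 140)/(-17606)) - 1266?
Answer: -431982925977/340869766 ≈ -1267.3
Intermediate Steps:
N(z, j) = 33 + 10*j
(-23518/19361 + N(-72, 140)/(-17606)) - 1266 = (-23518/19361 + (33 + 10*140)/(-17606)) - 1266 = (-23518*1/19361 + (33 + 1400)*(-1/17606)) - 1266 = (-23518/19361 + 1433*(-1/17606)) - 1266 = (-23518/19361 - 1433/17606) - 1266 = -441802221/340869766 - 1266 = -431982925977/340869766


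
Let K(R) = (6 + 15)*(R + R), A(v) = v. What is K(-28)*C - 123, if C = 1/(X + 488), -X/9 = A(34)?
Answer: -1683/13 ≈ -129.46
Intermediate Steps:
X = -306 (X = -9*34 = -306)
K(R) = 42*R (K(R) = 21*(2*R) = 42*R)
C = 1/182 (C = 1/(-306 + 488) = 1/182 ≈ 0.0054945)
K(-28)*C - 123 = (42*(-28))*(1/182) - 123 = -1176*1/182 - 123 = -84/13 - 123 = -1683/13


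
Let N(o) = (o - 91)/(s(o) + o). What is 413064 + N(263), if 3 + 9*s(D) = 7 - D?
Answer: 217685115/527 ≈ 4.1306e+5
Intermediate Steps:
s(D) = 4/9 - D/9 (s(D) = -⅓ + (7 - D)/9 = -⅓ + (7/9 - D/9) = 4/9 - D/9)
N(o) = (-91 + o)/(4/9 + 8*o/9) (N(o) = (o - 91)/((4/9 - o/9) + o) = (-91 + o)/(4/9 + 8*o/9))
413064 + N(263) = 413064 + 9*(-91 + 263)/(4*(1 + 2*263)) = 413064 + (9/4)*172/(1 + 526) = 413064 + (9/4)*172/527 = 413064 + (9/4)*(1/527)*172 = 413064 + 387/527 = 217685115/527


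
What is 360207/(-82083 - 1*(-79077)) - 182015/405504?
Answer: -8145139801/67719168 ≈ -120.28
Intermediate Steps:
360207/(-82083 - 1*(-79077)) - 182015/405504 = 360207/(-82083 + 79077) - 182015*1/405504 = 360207/(-3006) - 182015/405504 = 360207*(-1/3006) - 182015/405504 = -40023/334 - 182015/405504 = -8145139801/67719168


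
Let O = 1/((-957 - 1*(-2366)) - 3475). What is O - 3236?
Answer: -6685577/2066 ≈ -3236.0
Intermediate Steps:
O = -1/2066 (O = 1/((-957 + 2366) - 3475) = 1/(1409 - 3475) = 1/(-2066) = -1/2066 ≈ -0.00048403)
O - 3236 = -1/2066 - 3236 = -6685577/2066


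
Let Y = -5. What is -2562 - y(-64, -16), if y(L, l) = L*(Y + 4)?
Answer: -2626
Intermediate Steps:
y(L, l) = -L (y(L, l) = L*(-5 + 4) = L*(-1) = -L)
-2562 - y(-64, -16) = -2562 - (-1)*(-64) = -2562 - 1*64 = -2562 - 64 = -2626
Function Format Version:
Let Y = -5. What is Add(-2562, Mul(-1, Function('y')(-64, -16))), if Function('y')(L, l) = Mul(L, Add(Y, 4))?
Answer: -2626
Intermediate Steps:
Function('y')(L, l) = Mul(-1, L) (Function('y')(L, l) = Mul(L, Add(-5, 4)) = Mul(L, -1) = Mul(-1, L))
Add(-2562, Mul(-1, Function('y')(-64, -16))) = Add(-2562, Mul(-1, Mul(-1, -64))) = Add(-2562, Mul(-1, 64)) = Add(-2562, -64) = -2626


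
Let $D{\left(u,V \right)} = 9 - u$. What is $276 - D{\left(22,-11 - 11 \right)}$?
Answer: $289$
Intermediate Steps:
$276 - D{\left(22,-11 - 11 \right)} = 276 - \left(9 - 22\right) = 276 - -13 = 276 + 13 = 289$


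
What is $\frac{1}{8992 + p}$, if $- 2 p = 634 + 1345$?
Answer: $\frac{2}{16005} \approx 0.00012496$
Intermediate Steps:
$p = - \frac{1979}{2}$ ($p = - \frac{634 + 1345}{2} = \left(- \frac{1}{2}\right) 1979 = - \frac{1979}{2} \approx -989.5$)
$\frac{1}{8992 + p} = \frac{1}{8992 - \frac{1979}{2}} = \frac{1}{\frac{16005}{2}} = \frac{2}{16005}$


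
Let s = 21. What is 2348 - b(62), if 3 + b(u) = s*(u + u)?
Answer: -253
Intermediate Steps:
b(u) = -3 + 42*u (b(u) = -3 + 21*(u + u) = -3 + 21*(2*u) = -3 + 42*u)
2348 - b(62) = 2348 - (-3 + 42*62) = 2348 - (-3 + 2604) = 2348 - 1*2601 = 2348 - 2601 = -253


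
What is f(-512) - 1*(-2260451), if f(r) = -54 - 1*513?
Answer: 2259884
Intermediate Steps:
f(r) = -567 (f(r) = -54 - 513 = -567)
f(-512) - 1*(-2260451) = -567 - 1*(-2260451) = -567 + 2260451 = 2259884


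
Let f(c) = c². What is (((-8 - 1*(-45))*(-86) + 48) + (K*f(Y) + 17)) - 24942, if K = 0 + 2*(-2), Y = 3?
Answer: -28095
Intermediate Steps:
K = -4 (K = 0 - 4 = -4)
(((-8 - 1*(-45))*(-86) + 48) + (K*f(Y) + 17)) - 24942 = (((-8 - 1*(-45))*(-86) + 48) + (-4*3² + 17)) - 24942 = (((-8 + 45)*(-86) + 48) + (-4*9 + 17)) - 24942 = ((37*(-86) + 48) + (-36 + 17)) - 24942 = ((-3182 + 48) - 19) - 24942 = (-3134 - 19) - 24942 = -3153 - 24942 = -28095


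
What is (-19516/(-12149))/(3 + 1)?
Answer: 4879/12149 ≈ 0.40160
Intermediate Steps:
(-19516/(-12149))/(3 + 1) = (-19516*(-1/12149))/4 = (¼)*(19516/12149) = 4879/12149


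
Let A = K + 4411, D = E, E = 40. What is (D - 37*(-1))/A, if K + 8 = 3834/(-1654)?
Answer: 63679/3639364 ≈ 0.017497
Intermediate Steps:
D = 40
K = -8533/827 (K = -8 + 3834/(-1654) = -8 + 3834*(-1/1654) = -8 - 1917/827 = -8533/827 ≈ -10.318)
A = 3639364/827 (A = -8533/827 + 4411 = 3639364/827 ≈ 4400.7)
(D - 37*(-1))/A = (40 - 37*(-1))/(3639364/827) = (40 + 37)*(827/3639364) = 77*(827/3639364) = 63679/3639364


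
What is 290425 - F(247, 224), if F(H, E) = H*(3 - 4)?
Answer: 290672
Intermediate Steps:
F(H, E) = -H (F(H, E) = H*(-1) = -H)
290425 - F(247, 224) = 290425 - (-1)*247 = 290425 - 1*(-247) = 290425 + 247 = 290672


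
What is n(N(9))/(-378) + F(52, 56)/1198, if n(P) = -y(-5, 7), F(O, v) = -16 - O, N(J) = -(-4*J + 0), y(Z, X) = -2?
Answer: -7025/113211 ≈ -0.062052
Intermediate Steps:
N(J) = 4*J (N(J) = -(-4)*J = 4*J)
n(P) = 2 (n(P) = -1*(-2) = 2)
n(N(9))/(-378) + F(52, 56)/1198 = 2/(-378) + (-16 - 1*52)/1198 = 2*(-1/378) + (-16 - 52)*(1/1198) = -1/189 - 68*1/1198 = -1/189 - 34/599 = -7025/113211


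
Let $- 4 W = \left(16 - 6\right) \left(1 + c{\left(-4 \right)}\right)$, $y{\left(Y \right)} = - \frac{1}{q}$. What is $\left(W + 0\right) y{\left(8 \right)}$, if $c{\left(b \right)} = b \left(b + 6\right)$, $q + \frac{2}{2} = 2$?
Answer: $- \frac{35}{2} \approx -17.5$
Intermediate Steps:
$q = 1$ ($q = -1 + 2 = 1$)
$c{\left(b \right)} = b \left(6 + b\right)$
$y{\left(Y \right)} = -1$ ($y{\left(Y \right)} = - 1^{-1} = \left(-1\right) 1 = -1$)
$W = \frac{35}{2}$ ($W = - \frac{\left(16 - 6\right) \left(1 - 4 \left(6 - 4\right)\right)}{4} = - \frac{10 \left(1 - 8\right)}{4} = - \frac{10 \left(-7\right)}{4} = \left(- \frac{1}{4}\right) \left(-70\right) = \frac{35}{2} \approx 17.5$)
$\left(W + 0\right) y{\left(8 \right)} = \left(\frac{35}{2} + 0\right) \left(-1\right) = \frac{35}{2} \left(-1\right) = - \frac{35}{2}$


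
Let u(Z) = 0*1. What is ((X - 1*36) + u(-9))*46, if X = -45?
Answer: -3726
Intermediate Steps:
u(Z) = 0
((X - 1*36) + u(-9))*46 = ((-45 - 1*36) + 0)*46 = ((-45 - 36) + 0)*46 = (-81 + 0)*46 = -81*46 = -3726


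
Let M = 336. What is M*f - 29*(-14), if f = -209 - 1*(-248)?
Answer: 13510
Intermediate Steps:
f = 39 (f = -209 + 248 = 39)
M*f - 29*(-14) = 336*39 - 29*(-14) = 13104 + 406 = 13510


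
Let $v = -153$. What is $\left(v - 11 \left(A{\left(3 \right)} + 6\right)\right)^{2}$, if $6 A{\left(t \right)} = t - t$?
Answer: $47961$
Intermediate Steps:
$A{\left(t \right)} = 0$ ($A{\left(t \right)} = \frac{t - t}{6} = \frac{1}{6} \cdot 0 = 0$)
$\left(v - 11 \left(A{\left(3 \right)} + 6\right)\right)^{2} = \left(-153 - 11 \left(0 + 6\right)\right)^{2} = \left(-153 - 66\right)^{2} = \left(-219\right)^{2} = 47961$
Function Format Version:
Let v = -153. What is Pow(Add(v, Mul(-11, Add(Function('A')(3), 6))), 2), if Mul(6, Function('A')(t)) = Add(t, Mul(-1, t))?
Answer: 47961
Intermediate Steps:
Function('A')(t) = 0 (Function('A')(t) = Mul(Rational(1, 6), Add(t, Mul(-1, t))) = Mul(Rational(1, 6), 0) = 0)
Pow(Add(v, Mul(-11, Add(Function('A')(3), 6))), 2) = Pow(Add(-153, Mul(-11, Add(0, 6))), 2) = Pow(Add(-153, Mul(-11, 6)), 2) = Pow(Add(-153, -66), 2) = Pow(-219, 2) = 47961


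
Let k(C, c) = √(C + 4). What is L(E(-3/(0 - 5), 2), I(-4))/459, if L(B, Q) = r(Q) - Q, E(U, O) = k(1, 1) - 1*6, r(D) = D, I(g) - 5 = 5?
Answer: 0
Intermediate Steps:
I(g) = 10 (I(g) = 5 + 5 = 10)
k(C, c) = √(4 + C)
E(U, O) = -6 + √5 (E(U, O) = √(4 + 1) - 1*6 = √5 - 6 = -6 + √5)
L(B, Q) = 0 (L(B, Q) = Q - Q = 0)
L(E(-3/(0 - 5), 2), I(-4))/459 = 0/459 = 0*(1/459) = 0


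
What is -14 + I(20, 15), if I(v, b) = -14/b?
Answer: -224/15 ≈ -14.933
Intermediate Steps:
-14 + I(20, 15) = -14 - 14/15 = -224/15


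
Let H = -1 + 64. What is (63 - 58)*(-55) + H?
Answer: -212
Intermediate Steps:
H = 63
(63 - 58)*(-55) + H = (63 - 58)*(-55) + 63 = 5*(-55) + 63 = -275 + 63 = -212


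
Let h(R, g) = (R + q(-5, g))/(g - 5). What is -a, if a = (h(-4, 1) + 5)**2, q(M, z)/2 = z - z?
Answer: -36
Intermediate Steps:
q(M, z) = 0 (q(M, z) = 2*(z - z) = 2*0 = 0)
h(R, g) = R/(-5 + g) (h(R, g) = (R + 0)/(g - 5) = R/(-5 + g))
a = 36 (a = (-4/(-5 + 1) + 5)**2 = (-4/(-4) + 5)**2 = (-4*(-1/4) + 5)**2 = (1 + 5)**2 = 6**2 = 36)
-a = -1*36 = -36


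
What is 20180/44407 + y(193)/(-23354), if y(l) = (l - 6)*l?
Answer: -1131409317/1037081078 ≈ -1.0910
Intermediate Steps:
y(l) = l*(-6 + l) (y(l) = (-6 + l)*l = l*(-6 + l))
20180/44407 + y(193)/(-23354) = 20180/44407 + (193*(-6 + 193))/(-23354) = 20180*(1/44407) + (193*187)*(-1/23354) = 20180/44407 + 36091*(-1/23354) = 20180/44407 - 36091/23354 = -1131409317/1037081078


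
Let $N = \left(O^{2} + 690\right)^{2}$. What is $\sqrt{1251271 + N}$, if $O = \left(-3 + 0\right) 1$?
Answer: $4 \sqrt{108742} \approx 1319.0$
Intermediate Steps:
$O = -3$ ($O = \left(-3\right) 1 = -3$)
$N = 488601$ ($N = \left(\left(-3\right)^{2} + 690\right)^{2} = \left(9 + 690\right)^{2} = 699^{2} = 488601$)
$\sqrt{1251271 + N} = \sqrt{1251271 + 488601} = \sqrt{1739872} = 4 \sqrt{108742}$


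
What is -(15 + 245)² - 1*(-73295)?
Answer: 5695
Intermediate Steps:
-(15 + 245)² - 1*(-73295) = -1*260² + 73295 = -1*67600 + 73295 = -67600 + 73295 = 5695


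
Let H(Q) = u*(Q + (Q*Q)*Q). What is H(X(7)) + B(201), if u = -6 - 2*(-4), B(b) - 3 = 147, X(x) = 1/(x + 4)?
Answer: 199894/1331 ≈ 150.18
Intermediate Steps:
X(x) = 1/(4 + x)
B(b) = 150 (B(b) = 3 + 147 = 150)
u = 2 (u = -6 + 8 = 2)
H(Q) = 2*Q + 2*Q**3 (H(Q) = 2*(Q + (Q*Q)*Q) = 2*(Q + Q**2*Q) = 2*(Q + Q**3) = 2*Q + 2*Q**3)
H(X(7)) + B(201) = 2*(1 + (1/(4 + 7))**2)/(4 + 7) + 150 = 2*(1 + (1/11)**2)/11 + 150 = 2*(1/11)*(1 + (1/11)**2) + 150 = 2*(1/11)*(1 + 1/121) + 150 = 2*(1/11)*(122/121) + 150 = 244/1331 + 150 = 199894/1331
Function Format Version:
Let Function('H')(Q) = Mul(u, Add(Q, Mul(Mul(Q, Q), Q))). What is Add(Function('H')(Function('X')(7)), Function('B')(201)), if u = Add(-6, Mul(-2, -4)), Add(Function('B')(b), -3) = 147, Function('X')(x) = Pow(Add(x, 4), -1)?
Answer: Rational(199894, 1331) ≈ 150.18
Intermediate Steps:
Function('X')(x) = Pow(Add(4, x), -1)
Function('B')(b) = 150 (Function('B')(b) = Add(3, 147) = 150)
u = 2 (u = Add(-6, 8) = 2)
Function('H')(Q) = Add(Mul(2, Q), Mul(2, Pow(Q, 3))) (Function('H')(Q) = Mul(2, Add(Q, Mul(Mul(Q, Q), Q))) = Mul(2, Add(Q, Mul(Pow(Q, 2), Q))) = Mul(2, Add(Q, Pow(Q, 3))) = Add(Mul(2, Q), Mul(2, Pow(Q, 3))))
Add(Function('H')(Function('X')(7)), Function('B')(201)) = Add(Mul(2, Pow(Add(4, 7), -1), Add(1, Pow(Pow(Add(4, 7), -1), 2))), 150) = Add(Mul(2, Pow(11, -1), Add(1, Pow(Pow(11, -1), 2))), 150) = Add(Mul(2, Rational(1, 11), Add(1, Pow(Rational(1, 11), 2))), 150) = Add(Mul(2, Rational(1, 11), Add(1, Rational(1, 121))), 150) = Add(Mul(2, Rational(1, 11), Rational(122, 121)), 150) = Add(Rational(244, 1331), 150) = Rational(199894, 1331)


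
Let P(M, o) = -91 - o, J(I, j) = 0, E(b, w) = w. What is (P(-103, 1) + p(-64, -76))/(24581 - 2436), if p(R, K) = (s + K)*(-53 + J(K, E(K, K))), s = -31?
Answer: 5579/22145 ≈ 0.25193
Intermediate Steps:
p(R, K) = 1643 - 53*K (p(R, K) = (-31 + K)*(-53 + 0) = (-31 + K)*(-53) = 1643 - 53*K)
(P(-103, 1) + p(-64, -76))/(24581 - 2436) = ((-91 - 1*1) + (1643 - 53*(-76)))/(24581 - 2436) = ((-91 - 1) + (1643 + 4028))/22145 = (-92 + 5671)*(1/22145) = 5579*(1/22145) = 5579/22145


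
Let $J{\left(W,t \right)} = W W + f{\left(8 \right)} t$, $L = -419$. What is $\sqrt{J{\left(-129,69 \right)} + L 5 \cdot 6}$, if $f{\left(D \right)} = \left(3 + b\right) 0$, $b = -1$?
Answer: $\sqrt{4071} \approx 63.804$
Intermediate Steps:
$f{\left(D \right)} = 0$ ($f{\left(D \right)} = \left(3 - 1\right) 0 = 2 \cdot 0 = 0$)
$J{\left(W,t \right)} = W^{2}$ ($J{\left(W,t \right)} = W W + 0 t = W^{2} + 0 = W^{2}$)
$\sqrt{J{\left(-129,69 \right)} + L 5 \cdot 6} = \sqrt{\left(-129\right)^{2} - 419 \cdot 5 \cdot 6} = \sqrt{16641 - 12570} = \sqrt{4071}$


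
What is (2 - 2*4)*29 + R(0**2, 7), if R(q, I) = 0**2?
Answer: -174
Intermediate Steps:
R(q, I) = 0
(2 - 2*4)*29 + R(0**2, 7) = (2 - 2*4)*29 + 0 = (2 - 8)*29 + 0 = -6*29 + 0 = -174 + 0 = -174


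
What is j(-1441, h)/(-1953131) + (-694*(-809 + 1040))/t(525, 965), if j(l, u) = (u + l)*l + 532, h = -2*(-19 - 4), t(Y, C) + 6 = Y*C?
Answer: -443928915049/329831091363 ≈ -1.3459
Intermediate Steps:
t(Y, C) = -6 + C*Y (t(Y, C) = -6 + Y*C = -6 + C*Y)
h = 46 (h = -2*(-23) = 46)
j(l, u) = 532 + l*(l + u) (j(l, u) = (l + u)*l + 532 = l*(l + u) + 532 = 532 + l*(l + u))
j(-1441, h)/(-1953131) + (-694*(-809 + 1040))/t(525, 965) = (532 + (-1441)² - 1441*46)/(-1953131) + (-694*(-809 + 1040))/(-6 + 965*525) = (532 + 2076481 - 66286)*(-1/1953131) + (-694*231)/(-6 + 506625) = 2010727*(-1/1953131) - 160314/506619 = -2010727/1953131 - 160314*1/506619 = -2010727/1953131 - 53438/168873 = -443928915049/329831091363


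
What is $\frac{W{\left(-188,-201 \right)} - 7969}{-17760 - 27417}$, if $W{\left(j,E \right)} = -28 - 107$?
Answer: $\frac{8104}{45177} \approx 0.17938$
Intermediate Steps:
$W{\left(j,E \right)} = -135$ ($W{\left(j,E \right)} = -28 - 107 = -135$)
$\frac{W{\left(-188,-201 \right)} - 7969}{-17760 - 27417} = \frac{-135 - 7969}{-17760 - 27417} = - \frac{8104}{-45177} = \left(-8104\right) \left(- \frac{1}{45177}\right) = \frac{8104}{45177}$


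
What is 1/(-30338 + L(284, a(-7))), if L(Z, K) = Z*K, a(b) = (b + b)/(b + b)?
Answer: -1/30054 ≈ -3.3273e-5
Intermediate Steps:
a(b) = 1 (a(b) = (2*b)/((2*b)) = (2*b)*(1/(2*b)) = 1)
L(Z, K) = K*Z
1/(-30338 + L(284, a(-7))) = 1/(-30338 + 1*284) = 1/(-30338 + 284) = 1/(-30054) = -1/30054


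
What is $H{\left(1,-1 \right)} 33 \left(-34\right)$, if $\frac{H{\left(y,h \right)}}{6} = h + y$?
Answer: $0$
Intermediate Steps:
$H{\left(y,h \right)} = 6 h + 6 y$ ($H{\left(y,h \right)} = 6 \left(h + y\right) = 6 h + 6 y$)
$H{\left(1,-1 \right)} 33 \left(-34\right) = \left(6 \left(-1\right) + 6 \cdot 1\right) 33 \left(-34\right) = \left(-6 + 6\right) 33 \left(-34\right) = 0 \cdot 33 \left(-34\right) = 0 \left(-34\right) = 0$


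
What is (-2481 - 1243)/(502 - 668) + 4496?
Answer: 375030/83 ≈ 4518.4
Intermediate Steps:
(-2481 - 1243)/(502 - 668) + 4496 = -3724/(-166) + 4496 = -3724*(-1/166) + 4496 = 1862/83 + 4496 = 375030/83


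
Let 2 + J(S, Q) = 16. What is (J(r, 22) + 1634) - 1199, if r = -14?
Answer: 449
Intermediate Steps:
J(S, Q) = 14 (J(S, Q) = -2 + 16 = 14)
(J(r, 22) + 1634) - 1199 = (14 + 1634) - 1199 = 1648 - 1199 = 449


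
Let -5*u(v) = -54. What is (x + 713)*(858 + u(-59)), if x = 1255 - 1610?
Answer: 1555152/5 ≈ 3.1103e+5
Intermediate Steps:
u(v) = 54/5 (u(v) = -⅕*(-54) = 54/5)
x = -355
(x + 713)*(858 + u(-59)) = (-355 + 713)*(858 + 54/5) = 358*(4344/5) = 1555152/5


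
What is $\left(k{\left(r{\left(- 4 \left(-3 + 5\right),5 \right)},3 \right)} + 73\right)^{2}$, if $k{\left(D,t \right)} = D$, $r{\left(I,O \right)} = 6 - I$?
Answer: $7569$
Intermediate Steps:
$\left(k{\left(r{\left(- 4 \left(-3 + 5\right),5 \right)},3 \right)} + 73\right)^{2} = \left(\left(6 - - 4 \left(-3 + 5\right)\right) + 73\right)^{2} = \left(\left(6 - \left(-4\right) 2\right) + 73\right)^{2} = \left(\left(6 - -8\right) + 73\right)^{2} = \left(\left(6 + 8\right) + 73\right)^{2} = \left(14 + 73\right)^{2} = 87^{2} = 7569$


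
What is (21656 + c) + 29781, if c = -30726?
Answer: 20711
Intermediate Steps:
(21656 + c) + 29781 = (21656 - 30726) + 29781 = -9070 + 29781 = 20711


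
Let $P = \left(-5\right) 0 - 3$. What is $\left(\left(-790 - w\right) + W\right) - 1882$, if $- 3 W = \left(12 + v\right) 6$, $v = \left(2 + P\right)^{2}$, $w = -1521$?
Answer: $-1177$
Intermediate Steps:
$P = -3$ ($P = 0 - 3 = -3$)
$v = 1$ ($v = \left(2 - 3\right)^{2} = \left(-1\right)^{2} = 1$)
$W = -26$ ($W = - \frac{\left(12 + 1\right) 6}{3} = - \frac{13 \cdot 6}{3} = \left(- \frac{1}{3}\right) 78 = -26$)
$\left(\left(-790 - w\right) + W\right) - 1882 = \left(\left(-790 - -1521\right) - 26\right) - 1882 = \left(\left(-790 + 1521\right) - 26\right) - 1882 = \left(731 - 26\right) - 1882 = 705 - 1882 = -1177$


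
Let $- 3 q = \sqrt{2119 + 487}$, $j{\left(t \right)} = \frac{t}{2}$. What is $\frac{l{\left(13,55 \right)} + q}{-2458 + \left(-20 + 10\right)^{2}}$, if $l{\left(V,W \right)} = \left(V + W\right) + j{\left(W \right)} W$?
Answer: $- \frac{3161}{4716} + \frac{\sqrt{2606}}{7074} \approx -0.66306$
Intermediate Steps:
$j{\left(t \right)} = \frac{t}{2}$ ($j{\left(t \right)} = t \frac{1}{2} = \frac{t}{2}$)
$q = - \frac{\sqrt{2606}}{3}$ ($q = - \frac{\sqrt{2119 + 487}}{3} = - \frac{\sqrt{2606}}{3} \approx -17.016$)
$l{\left(V,W \right)} = V + W + \frac{W^{2}}{2}$ ($l{\left(V,W \right)} = \left(V + W\right) + \frac{W}{2} W = \left(V + W\right) + \frac{W^{2}}{2} = V + W + \frac{W^{2}}{2}$)
$\frac{l{\left(13,55 \right)} + q}{-2458 + \left(-20 + 10\right)^{2}} = \frac{\left(13 + 55 + \frac{55^{2}}{2}\right) - \frac{\sqrt{2606}}{3}}{-2458 + \left(-20 + 10\right)^{2}} = \frac{\left(13 + 55 + \frac{1}{2} \cdot 3025\right) - \frac{\sqrt{2606}}{3}}{-2458 + \left(-10\right)^{2}} = \frac{\left(13 + 55 + \frac{3025}{2}\right) - \frac{\sqrt{2606}}{3}}{-2458 + 100} = \frac{\frac{3161}{2} - \frac{\sqrt{2606}}{3}}{-2358} = \left(\frac{3161}{2} - \frac{\sqrt{2606}}{3}\right) \left(- \frac{1}{2358}\right) = - \frac{3161}{4716} + \frac{\sqrt{2606}}{7074}$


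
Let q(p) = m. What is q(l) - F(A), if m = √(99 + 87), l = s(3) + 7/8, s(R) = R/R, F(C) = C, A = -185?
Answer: 185 + √186 ≈ 198.64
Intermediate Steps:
s(R) = 1
l = 15/8 (l = 1 + 7/8 = 15/8 ≈ 1.8750)
m = √186 ≈ 13.638
q(p) = √186
q(l) - F(A) = √186 - 1*(-185) = √186 + 185 = 185 + √186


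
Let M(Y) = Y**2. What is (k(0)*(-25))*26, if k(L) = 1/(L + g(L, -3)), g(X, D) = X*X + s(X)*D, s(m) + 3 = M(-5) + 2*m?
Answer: 325/33 ≈ 9.8485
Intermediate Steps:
s(m) = 22 + 2*m (s(m) = -3 + ((-5)**2 + 2*m) = -3 + (25 + 2*m) = 22 + 2*m)
g(X, D) = X**2 + D*(22 + 2*X) (g(X, D) = X*X + (22 + 2*X)*D = X**2 + D*(22 + 2*X))
k(L) = 1/(-66 + L**2 - 5*L) (k(L) = 1/(L + (L**2 + 2*(-3)*(11 + L))) = 1/(L + (L**2 + (-66 - 6*L))) = 1/(L + (-66 + L**2 - 6*L)) = 1/(-66 + L**2 - 5*L))
(k(0)*(-25))*26 = (-25/(-66 + 0**2 - 5*0))*26 = (-25/(-66 + 0 + 0))*26 = (-25/(-66))*26 = -1/66*(-25)*26 = (25/66)*26 = 325/33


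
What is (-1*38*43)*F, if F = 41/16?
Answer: -33497/8 ≈ -4187.1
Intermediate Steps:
F = 41/16 (F = 41*(1/16) = 41/16 ≈ 2.5625)
(-1*38*43)*F = (-1*38*43)*(41/16) = -38*43*(41/16) = -1634*41/16 = -33497/8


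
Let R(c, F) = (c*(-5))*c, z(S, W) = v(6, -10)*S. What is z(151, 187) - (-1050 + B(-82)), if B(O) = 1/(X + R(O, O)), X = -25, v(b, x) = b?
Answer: 65809621/33645 ≈ 1956.0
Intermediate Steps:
z(S, W) = 6*S
R(c, F) = -5*c² (R(c, F) = (-5*c)*c = -5*c²)
B(O) = 1/(-25 - 5*O²)
z(151, 187) - (-1050 + B(-82)) = 6*151 - (-1050 - 1/(25 + 5*(-82)²)) = 906 - (-1050 - 1/(25 + 5*6724)) = 906 - (-1050 - 1/(25 + 33620)) = 906 - (-1050 - 1/33645) = 906 - 1*(-35327251/33645) = 906 + 35327251/33645 = 65809621/33645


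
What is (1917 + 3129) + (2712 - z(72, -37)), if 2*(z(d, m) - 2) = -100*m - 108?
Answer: 5960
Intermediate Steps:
z(d, m) = -52 - 50*m (z(d, m) = 2 + (-100*m - 108)/2 = 2 + (-108 - 100*m)/2 = 2 + (-54 - 50*m) = -52 - 50*m)
(1917 + 3129) + (2712 - z(72, -37)) = (1917 + 3129) + (2712 - (-52 - 50*(-37))) = 5046 + (2712 - (-52 + 1850)) = 5046 + (2712 - 1*1798) = 5046 + (2712 - 1798) = 5046 + 914 = 5960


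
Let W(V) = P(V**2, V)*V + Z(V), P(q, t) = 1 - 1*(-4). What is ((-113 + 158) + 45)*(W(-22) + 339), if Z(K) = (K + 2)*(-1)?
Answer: 22410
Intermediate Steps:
P(q, t) = 5 (P(q, t) = 1 + 4 = 5)
Z(K) = -2 - K (Z(K) = (2 + K)*(-1) = -2 - K)
W(V) = -2 + 4*V (W(V) = 5*V + (-2 - V) = -2 + 4*V)
((-113 + 158) + 45)*(W(-22) + 339) = ((-113 + 158) + 45)*((-2 + 4*(-22)) + 339) = (45 + 45)*((-2 - 88) + 339) = 90*(-90 + 339) = 90*249 = 22410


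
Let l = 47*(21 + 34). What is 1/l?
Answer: 1/2585 ≈ 0.00038685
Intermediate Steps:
l = 2585 (l = 47*55 = 2585)
1/l = 1/2585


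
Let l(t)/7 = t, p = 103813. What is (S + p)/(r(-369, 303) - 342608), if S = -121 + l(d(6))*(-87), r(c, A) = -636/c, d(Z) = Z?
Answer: -6152337/21070286 ≈ -0.29199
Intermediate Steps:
l(t) = 7*t
S = -3775 (S = -121 + (7*6)*(-87) = -121 + 42*(-87) = -121 - 3654 = -3775)
(S + p)/(r(-369, 303) - 342608) = (-3775 + 103813)/(-636/(-369) - 342608) = 100038/(-636*(-1/369) - 342608) = 100038/(212/123 - 342608) = 100038/(-42140572/123) = 100038*(-123/42140572) = -6152337/21070286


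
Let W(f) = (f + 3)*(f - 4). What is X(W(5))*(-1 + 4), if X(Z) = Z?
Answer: 24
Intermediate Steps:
W(f) = (-4 + f)*(3 + f) (W(f) = (3 + f)*(-4 + f) = (-4 + f)*(3 + f))
X(W(5))*(-1 + 4) = (-12 + 5² - 1*5)*(-1 + 4) = (-12 + 25 - 5)*3 = 8*3 = 24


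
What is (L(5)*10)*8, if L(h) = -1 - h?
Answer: -480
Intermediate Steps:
(L(5)*10)*8 = ((-1 - 1*5)*10)*8 = ((-1 - 5)*10)*8 = -6*10*8 = -60*8 = -480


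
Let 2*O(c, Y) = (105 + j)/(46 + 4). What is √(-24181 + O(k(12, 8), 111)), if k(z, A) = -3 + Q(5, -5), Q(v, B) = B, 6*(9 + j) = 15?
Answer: I*√9672006/20 ≈ 155.5*I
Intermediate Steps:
j = -13/2 (j = -9 + (⅙)*15 = -9 + 5/2 = -13/2 ≈ -6.5000)
k(z, A) = -8 (k(z, A) = -3 - 5 = -8)
O(c, Y) = 197/200 (O(c, Y) = ((105 - 13/2)/(46 + 4))/2 = ((197/2)/50)/2 = ((197/2)*(1/50))/2 = (½)*(197/100) = 197/200)
√(-24181 + O(k(12, 8), 111)) = √(-24181 + 197/200) = √(-4836003/200) = I*√9672006/20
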